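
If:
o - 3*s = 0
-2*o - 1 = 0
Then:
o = -1/2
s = -1/6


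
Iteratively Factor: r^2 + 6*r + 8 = (r + 4)*(r + 2)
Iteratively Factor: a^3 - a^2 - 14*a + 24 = (a - 3)*(a^2 + 2*a - 8) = (a - 3)*(a - 2)*(a + 4)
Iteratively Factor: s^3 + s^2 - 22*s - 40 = (s + 2)*(s^2 - s - 20) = (s - 5)*(s + 2)*(s + 4)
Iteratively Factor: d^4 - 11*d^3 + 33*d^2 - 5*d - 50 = (d - 5)*(d^3 - 6*d^2 + 3*d + 10) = (d - 5)*(d + 1)*(d^2 - 7*d + 10) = (d - 5)^2*(d + 1)*(d - 2)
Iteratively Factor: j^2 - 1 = (j + 1)*(j - 1)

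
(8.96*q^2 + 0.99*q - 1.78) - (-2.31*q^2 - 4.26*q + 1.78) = 11.27*q^2 + 5.25*q - 3.56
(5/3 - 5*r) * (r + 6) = -5*r^2 - 85*r/3 + 10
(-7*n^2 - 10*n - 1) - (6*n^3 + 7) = -6*n^3 - 7*n^2 - 10*n - 8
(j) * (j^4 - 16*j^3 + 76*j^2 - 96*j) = j^5 - 16*j^4 + 76*j^3 - 96*j^2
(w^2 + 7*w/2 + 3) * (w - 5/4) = w^3 + 9*w^2/4 - 11*w/8 - 15/4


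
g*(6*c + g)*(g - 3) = 6*c*g^2 - 18*c*g + g^3 - 3*g^2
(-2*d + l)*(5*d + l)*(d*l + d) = -10*d^3*l - 10*d^3 + 3*d^2*l^2 + 3*d^2*l + d*l^3 + d*l^2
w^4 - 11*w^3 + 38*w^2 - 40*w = w*(w - 5)*(w - 4)*(w - 2)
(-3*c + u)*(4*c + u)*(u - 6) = -12*c^2*u + 72*c^2 + c*u^2 - 6*c*u + u^3 - 6*u^2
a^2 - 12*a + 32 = (a - 8)*(a - 4)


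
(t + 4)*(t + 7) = t^2 + 11*t + 28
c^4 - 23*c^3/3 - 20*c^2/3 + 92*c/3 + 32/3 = (c - 8)*(c - 2)*(c + 1/3)*(c + 2)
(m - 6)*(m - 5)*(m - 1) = m^3 - 12*m^2 + 41*m - 30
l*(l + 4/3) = l^2 + 4*l/3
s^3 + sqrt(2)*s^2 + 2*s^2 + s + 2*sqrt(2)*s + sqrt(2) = (s + 1)^2*(s + sqrt(2))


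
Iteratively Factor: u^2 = (u)*(u)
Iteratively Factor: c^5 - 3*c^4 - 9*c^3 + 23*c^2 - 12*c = (c - 1)*(c^4 - 2*c^3 - 11*c^2 + 12*c) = (c - 4)*(c - 1)*(c^3 + 2*c^2 - 3*c) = c*(c - 4)*(c - 1)*(c^2 + 2*c - 3) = c*(c - 4)*(c - 1)^2*(c + 3)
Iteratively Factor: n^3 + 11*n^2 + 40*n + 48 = (n + 3)*(n^2 + 8*n + 16) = (n + 3)*(n + 4)*(n + 4)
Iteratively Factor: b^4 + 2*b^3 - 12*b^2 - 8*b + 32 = (b - 2)*(b^3 + 4*b^2 - 4*b - 16) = (b - 2)*(b + 2)*(b^2 + 2*b - 8) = (b - 2)*(b + 2)*(b + 4)*(b - 2)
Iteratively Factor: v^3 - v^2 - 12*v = (v + 3)*(v^2 - 4*v) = (v - 4)*(v + 3)*(v)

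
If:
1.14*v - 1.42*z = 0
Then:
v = 1.24561403508772*z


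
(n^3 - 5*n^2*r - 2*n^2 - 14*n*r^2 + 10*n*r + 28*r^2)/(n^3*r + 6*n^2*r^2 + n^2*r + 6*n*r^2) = (n^3 - 5*n^2*r - 2*n^2 - 14*n*r^2 + 10*n*r + 28*r^2)/(n*r*(n^2 + 6*n*r + n + 6*r))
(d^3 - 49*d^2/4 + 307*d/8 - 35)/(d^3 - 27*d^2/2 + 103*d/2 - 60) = (d - 7/4)/(d - 3)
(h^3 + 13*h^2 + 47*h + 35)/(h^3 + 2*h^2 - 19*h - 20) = (h + 7)/(h - 4)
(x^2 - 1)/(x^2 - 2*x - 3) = (x - 1)/(x - 3)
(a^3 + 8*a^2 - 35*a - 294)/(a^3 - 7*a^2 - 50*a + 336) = (a + 7)/(a - 8)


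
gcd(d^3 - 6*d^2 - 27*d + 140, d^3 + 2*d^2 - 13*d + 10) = d + 5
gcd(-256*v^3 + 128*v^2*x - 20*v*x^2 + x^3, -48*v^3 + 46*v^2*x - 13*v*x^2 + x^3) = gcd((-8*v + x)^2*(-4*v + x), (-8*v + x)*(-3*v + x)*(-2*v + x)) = -8*v + x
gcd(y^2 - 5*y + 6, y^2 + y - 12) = y - 3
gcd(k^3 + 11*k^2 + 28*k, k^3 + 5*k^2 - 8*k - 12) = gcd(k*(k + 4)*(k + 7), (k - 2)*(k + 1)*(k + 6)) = 1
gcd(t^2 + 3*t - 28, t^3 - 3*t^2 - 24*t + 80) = t - 4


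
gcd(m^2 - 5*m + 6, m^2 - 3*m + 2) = m - 2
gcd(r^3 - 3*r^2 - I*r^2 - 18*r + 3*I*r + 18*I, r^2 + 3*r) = r + 3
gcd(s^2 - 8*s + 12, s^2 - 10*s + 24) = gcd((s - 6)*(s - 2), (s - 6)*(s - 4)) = s - 6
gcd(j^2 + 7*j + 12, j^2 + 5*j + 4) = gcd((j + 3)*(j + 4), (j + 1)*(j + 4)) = j + 4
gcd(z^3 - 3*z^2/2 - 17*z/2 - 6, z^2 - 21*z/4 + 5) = z - 4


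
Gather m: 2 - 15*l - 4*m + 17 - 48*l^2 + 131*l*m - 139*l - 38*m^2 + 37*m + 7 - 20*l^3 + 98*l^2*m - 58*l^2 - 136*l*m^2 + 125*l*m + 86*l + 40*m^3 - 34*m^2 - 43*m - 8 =-20*l^3 - 106*l^2 - 68*l + 40*m^3 + m^2*(-136*l - 72) + m*(98*l^2 + 256*l - 10) + 18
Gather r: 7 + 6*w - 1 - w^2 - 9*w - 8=-w^2 - 3*w - 2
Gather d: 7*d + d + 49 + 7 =8*d + 56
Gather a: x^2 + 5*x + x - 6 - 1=x^2 + 6*x - 7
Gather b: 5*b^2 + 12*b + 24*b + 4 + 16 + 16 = 5*b^2 + 36*b + 36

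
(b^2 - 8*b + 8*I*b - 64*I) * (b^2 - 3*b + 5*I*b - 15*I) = b^4 - 11*b^3 + 13*I*b^3 - 16*b^2 - 143*I*b^2 + 440*b + 312*I*b - 960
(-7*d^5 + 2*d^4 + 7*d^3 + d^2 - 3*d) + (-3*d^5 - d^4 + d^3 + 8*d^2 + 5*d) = -10*d^5 + d^4 + 8*d^3 + 9*d^2 + 2*d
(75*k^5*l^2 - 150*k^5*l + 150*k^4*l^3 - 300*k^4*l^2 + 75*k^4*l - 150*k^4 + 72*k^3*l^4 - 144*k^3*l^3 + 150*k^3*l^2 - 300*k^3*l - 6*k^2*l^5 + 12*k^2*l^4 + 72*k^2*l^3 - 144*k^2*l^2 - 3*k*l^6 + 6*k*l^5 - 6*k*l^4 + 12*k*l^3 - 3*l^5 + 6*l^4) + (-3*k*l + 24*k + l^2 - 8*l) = 75*k^5*l^2 - 150*k^5*l + 150*k^4*l^3 - 300*k^4*l^2 + 75*k^4*l - 150*k^4 + 72*k^3*l^4 - 144*k^3*l^3 + 150*k^3*l^2 - 300*k^3*l - 6*k^2*l^5 + 12*k^2*l^4 + 72*k^2*l^3 - 144*k^2*l^2 - 3*k*l^6 + 6*k*l^5 - 6*k*l^4 + 12*k*l^3 - 3*k*l + 24*k - 3*l^5 + 6*l^4 + l^2 - 8*l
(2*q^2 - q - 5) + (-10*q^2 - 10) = -8*q^2 - q - 15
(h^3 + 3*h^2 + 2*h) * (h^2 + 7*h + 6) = h^5 + 10*h^4 + 29*h^3 + 32*h^2 + 12*h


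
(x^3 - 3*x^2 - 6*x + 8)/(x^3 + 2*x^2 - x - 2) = (x - 4)/(x + 1)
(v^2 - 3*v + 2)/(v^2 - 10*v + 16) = (v - 1)/(v - 8)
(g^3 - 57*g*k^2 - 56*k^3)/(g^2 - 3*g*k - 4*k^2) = (g^2 - g*k - 56*k^2)/(g - 4*k)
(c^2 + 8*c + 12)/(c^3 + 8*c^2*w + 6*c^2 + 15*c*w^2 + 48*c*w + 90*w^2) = (c + 2)/(c^2 + 8*c*w + 15*w^2)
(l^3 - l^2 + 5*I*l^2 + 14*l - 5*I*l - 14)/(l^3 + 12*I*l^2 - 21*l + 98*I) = (l - 1)/(l + 7*I)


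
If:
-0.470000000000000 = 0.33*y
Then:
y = -1.42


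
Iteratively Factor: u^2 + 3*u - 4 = (u - 1)*(u + 4)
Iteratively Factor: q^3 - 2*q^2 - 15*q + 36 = (q - 3)*(q^2 + q - 12) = (q - 3)*(q + 4)*(q - 3)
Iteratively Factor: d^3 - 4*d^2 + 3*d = (d - 3)*(d^2 - d) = d*(d - 3)*(d - 1)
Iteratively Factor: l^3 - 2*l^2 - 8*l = (l + 2)*(l^2 - 4*l) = l*(l + 2)*(l - 4)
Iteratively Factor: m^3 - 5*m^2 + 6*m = (m - 2)*(m^2 - 3*m) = (m - 3)*(m - 2)*(m)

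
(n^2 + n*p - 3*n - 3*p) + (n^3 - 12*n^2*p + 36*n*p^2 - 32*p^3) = n^3 - 12*n^2*p + n^2 + 36*n*p^2 + n*p - 3*n - 32*p^3 - 3*p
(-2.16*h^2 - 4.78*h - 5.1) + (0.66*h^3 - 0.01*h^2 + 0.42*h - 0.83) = 0.66*h^3 - 2.17*h^2 - 4.36*h - 5.93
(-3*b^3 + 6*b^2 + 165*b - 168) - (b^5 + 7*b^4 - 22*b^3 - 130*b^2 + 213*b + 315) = -b^5 - 7*b^4 + 19*b^3 + 136*b^2 - 48*b - 483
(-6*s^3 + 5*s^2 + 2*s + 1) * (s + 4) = -6*s^4 - 19*s^3 + 22*s^2 + 9*s + 4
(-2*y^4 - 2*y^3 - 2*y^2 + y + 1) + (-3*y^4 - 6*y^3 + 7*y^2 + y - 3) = -5*y^4 - 8*y^3 + 5*y^2 + 2*y - 2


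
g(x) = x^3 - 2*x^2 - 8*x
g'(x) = 3*x^2 - 4*x - 8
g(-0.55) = 3.63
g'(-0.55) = -4.89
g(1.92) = -15.65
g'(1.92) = -4.62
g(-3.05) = -22.58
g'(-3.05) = 32.11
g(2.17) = -16.56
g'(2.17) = -2.55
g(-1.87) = 1.43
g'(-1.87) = 9.97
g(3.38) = -11.27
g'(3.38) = 12.75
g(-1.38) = 4.60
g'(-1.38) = 3.23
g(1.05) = -9.45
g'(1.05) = -8.89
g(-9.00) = -819.00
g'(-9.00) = 271.00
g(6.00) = 96.00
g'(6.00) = 76.00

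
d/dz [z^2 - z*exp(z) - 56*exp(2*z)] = -z*exp(z) + 2*z - 112*exp(2*z) - exp(z)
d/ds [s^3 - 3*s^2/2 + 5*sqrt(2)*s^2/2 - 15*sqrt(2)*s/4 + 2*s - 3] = 3*s^2 - 3*s + 5*sqrt(2)*s - 15*sqrt(2)/4 + 2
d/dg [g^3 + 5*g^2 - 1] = g*(3*g + 10)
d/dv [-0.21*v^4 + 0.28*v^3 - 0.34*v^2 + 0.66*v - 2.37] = -0.84*v^3 + 0.84*v^2 - 0.68*v + 0.66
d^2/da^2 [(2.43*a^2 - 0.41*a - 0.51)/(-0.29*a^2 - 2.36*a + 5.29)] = (3.395146*a^3 - 22.109832*a^2 + 5.86814999999999*a - 118.519744)/(0.024389*a^6 + 0.595428*a^5 + 3.510885*a^4 - 8.5786*a^3 - 64.043385*a^2 + 198.127428*a - 148.035889)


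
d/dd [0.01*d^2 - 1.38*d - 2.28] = 0.02*d - 1.38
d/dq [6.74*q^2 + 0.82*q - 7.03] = 13.48*q + 0.82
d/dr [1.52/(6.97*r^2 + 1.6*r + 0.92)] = (-21.1888*r - 2.432)/(6.97*r^2 + 1.6*r + 0.92)^2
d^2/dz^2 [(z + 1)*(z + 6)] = 2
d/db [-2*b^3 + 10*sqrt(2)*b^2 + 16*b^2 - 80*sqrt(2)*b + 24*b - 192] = -6*b^2 + 20*sqrt(2)*b + 32*b - 80*sqrt(2) + 24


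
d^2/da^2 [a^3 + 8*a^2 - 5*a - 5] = 6*a + 16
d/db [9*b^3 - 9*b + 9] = 27*b^2 - 9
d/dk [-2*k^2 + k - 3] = 1 - 4*k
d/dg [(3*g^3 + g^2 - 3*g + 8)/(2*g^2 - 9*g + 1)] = 3*(2*g^4 - 18*g^3 + 2*g^2 - 10*g + 23)/(4*g^4 - 36*g^3 + 85*g^2 - 18*g + 1)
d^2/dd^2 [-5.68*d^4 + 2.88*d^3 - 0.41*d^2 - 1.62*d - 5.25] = -68.16*d^2 + 17.28*d - 0.82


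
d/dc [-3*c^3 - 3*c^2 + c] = -9*c^2 - 6*c + 1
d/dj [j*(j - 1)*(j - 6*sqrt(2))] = 3*j^2 - 12*sqrt(2)*j - 2*j + 6*sqrt(2)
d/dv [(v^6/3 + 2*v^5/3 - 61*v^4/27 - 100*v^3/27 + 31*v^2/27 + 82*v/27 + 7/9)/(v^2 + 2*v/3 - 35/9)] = 4*(81*v^7 + 189*v^6 - 639*v^5 - 1287*v^4 + 1835*v^3 + 2487*v^2 - 637*v - 749)/(3*(81*v^4 + 108*v^3 - 594*v^2 - 420*v + 1225))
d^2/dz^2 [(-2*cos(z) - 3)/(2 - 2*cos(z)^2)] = (-22*cos(z) + 24*cos(2*z) + 21*cos(3*z) + 12*cos(4*z) + cos(5*z) - 36)/(16*sin(z)^6)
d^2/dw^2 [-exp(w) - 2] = -exp(w)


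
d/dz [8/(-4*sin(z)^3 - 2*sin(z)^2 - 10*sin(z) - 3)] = 16*(6*sin(z)^2 + 2*sin(z) + 5)*cos(z)/(-13*sin(z) + sin(3*z) + cos(2*z) - 4)^2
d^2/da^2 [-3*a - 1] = 0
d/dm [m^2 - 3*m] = 2*m - 3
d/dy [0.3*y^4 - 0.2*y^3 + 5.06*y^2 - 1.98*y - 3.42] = 1.2*y^3 - 0.6*y^2 + 10.12*y - 1.98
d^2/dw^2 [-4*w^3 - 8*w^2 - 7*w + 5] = -24*w - 16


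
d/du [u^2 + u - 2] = 2*u + 1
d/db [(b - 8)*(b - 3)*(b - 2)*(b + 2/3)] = 4*b^3 - 37*b^2 + 224*b/3 - 52/3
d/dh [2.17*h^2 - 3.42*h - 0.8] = 4.34*h - 3.42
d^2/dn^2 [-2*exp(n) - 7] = -2*exp(n)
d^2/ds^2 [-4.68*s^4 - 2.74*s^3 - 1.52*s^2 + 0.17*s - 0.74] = -56.16*s^2 - 16.44*s - 3.04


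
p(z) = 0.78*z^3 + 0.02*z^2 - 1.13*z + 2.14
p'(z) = 2.34*z^2 + 0.04*z - 1.13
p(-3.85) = -37.73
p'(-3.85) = 33.40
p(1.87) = 5.20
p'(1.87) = 7.13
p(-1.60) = 0.80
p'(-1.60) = 4.80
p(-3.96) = -41.51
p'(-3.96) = 35.41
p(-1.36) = 1.75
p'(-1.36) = 3.14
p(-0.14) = 2.30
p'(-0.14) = -1.09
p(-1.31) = 1.90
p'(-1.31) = 2.83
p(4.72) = 79.27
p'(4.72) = 51.19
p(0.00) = 2.14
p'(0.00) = -1.13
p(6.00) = 164.56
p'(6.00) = 83.35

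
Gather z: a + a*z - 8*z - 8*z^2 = a - 8*z^2 + z*(a - 8)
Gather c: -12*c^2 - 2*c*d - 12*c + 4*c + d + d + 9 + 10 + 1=-12*c^2 + c*(-2*d - 8) + 2*d + 20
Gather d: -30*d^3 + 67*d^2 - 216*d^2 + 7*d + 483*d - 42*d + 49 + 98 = -30*d^3 - 149*d^2 + 448*d + 147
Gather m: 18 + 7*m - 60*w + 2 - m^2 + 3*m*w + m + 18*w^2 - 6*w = -m^2 + m*(3*w + 8) + 18*w^2 - 66*w + 20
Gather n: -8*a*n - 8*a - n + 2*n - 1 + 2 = -8*a + n*(1 - 8*a) + 1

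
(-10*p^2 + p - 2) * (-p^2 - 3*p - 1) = 10*p^4 + 29*p^3 + 9*p^2 + 5*p + 2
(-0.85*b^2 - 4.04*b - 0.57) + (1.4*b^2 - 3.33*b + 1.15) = 0.55*b^2 - 7.37*b + 0.58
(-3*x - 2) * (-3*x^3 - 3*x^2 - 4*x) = 9*x^4 + 15*x^3 + 18*x^2 + 8*x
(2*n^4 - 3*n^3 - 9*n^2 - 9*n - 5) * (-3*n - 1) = -6*n^5 + 7*n^4 + 30*n^3 + 36*n^2 + 24*n + 5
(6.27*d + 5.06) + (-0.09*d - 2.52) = 6.18*d + 2.54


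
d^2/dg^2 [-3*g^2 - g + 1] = -6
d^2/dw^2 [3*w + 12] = 0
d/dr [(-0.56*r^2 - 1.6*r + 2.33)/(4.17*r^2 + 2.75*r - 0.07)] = (5.132*r^2 - 19.3538*r - 6.2955)/(17.3889*r^4 + 22.935*r^3 + 6.9787*r^2 - 0.385*r + 0.0049)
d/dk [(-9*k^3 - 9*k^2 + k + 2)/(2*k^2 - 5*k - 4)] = (-18*k^4 + 90*k^3 + 151*k^2 + 64*k + 6)/(4*k^4 - 20*k^3 + 9*k^2 + 40*k + 16)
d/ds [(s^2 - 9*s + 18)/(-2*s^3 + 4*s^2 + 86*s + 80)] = (s^4 - 18*s^3 + 115*s^2 + 8*s - 1134)/(2*(s^6 - 4*s^5 - 82*s^4 + 92*s^3 + 2009*s^2 + 3440*s + 1600))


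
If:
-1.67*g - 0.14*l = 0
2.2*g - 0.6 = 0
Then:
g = 0.27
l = -3.25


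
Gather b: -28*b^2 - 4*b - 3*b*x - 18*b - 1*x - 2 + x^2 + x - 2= -28*b^2 + b*(-3*x - 22) + x^2 - 4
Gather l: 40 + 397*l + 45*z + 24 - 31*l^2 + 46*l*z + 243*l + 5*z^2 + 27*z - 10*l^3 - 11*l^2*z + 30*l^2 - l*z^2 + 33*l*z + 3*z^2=-10*l^3 + l^2*(-11*z - 1) + l*(-z^2 + 79*z + 640) + 8*z^2 + 72*z + 64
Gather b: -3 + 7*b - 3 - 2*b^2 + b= -2*b^2 + 8*b - 6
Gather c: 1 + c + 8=c + 9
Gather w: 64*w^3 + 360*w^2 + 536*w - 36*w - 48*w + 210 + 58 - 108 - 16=64*w^3 + 360*w^2 + 452*w + 144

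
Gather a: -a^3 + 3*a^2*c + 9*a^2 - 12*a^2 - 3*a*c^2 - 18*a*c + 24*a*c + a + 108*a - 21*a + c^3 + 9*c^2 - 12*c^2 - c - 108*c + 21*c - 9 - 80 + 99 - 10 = -a^3 + a^2*(3*c - 3) + a*(-3*c^2 + 6*c + 88) + c^3 - 3*c^2 - 88*c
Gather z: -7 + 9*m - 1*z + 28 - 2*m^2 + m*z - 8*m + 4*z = -2*m^2 + m + z*(m + 3) + 21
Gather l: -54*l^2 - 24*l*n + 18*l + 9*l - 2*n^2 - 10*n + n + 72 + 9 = -54*l^2 + l*(27 - 24*n) - 2*n^2 - 9*n + 81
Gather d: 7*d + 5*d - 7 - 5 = 12*d - 12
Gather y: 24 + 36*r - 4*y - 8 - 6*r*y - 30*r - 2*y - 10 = 6*r + y*(-6*r - 6) + 6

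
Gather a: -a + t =-a + t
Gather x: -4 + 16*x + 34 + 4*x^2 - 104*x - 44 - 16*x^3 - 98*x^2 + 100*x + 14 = -16*x^3 - 94*x^2 + 12*x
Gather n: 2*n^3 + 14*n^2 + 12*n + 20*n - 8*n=2*n^3 + 14*n^2 + 24*n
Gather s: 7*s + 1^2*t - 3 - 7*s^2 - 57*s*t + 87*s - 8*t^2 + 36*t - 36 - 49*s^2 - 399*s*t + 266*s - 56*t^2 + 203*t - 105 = -56*s^2 + s*(360 - 456*t) - 64*t^2 + 240*t - 144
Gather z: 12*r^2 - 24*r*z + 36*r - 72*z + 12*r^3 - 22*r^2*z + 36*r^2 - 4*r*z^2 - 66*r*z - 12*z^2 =12*r^3 + 48*r^2 + 36*r + z^2*(-4*r - 12) + z*(-22*r^2 - 90*r - 72)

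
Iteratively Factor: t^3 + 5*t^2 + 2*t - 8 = (t - 1)*(t^2 + 6*t + 8) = (t - 1)*(t + 2)*(t + 4)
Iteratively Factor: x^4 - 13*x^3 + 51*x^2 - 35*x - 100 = (x - 4)*(x^3 - 9*x^2 + 15*x + 25) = (x - 5)*(x - 4)*(x^2 - 4*x - 5) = (x - 5)^2*(x - 4)*(x + 1)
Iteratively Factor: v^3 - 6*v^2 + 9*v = (v - 3)*(v^2 - 3*v) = v*(v - 3)*(v - 3)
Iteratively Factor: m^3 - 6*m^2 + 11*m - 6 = (m - 2)*(m^2 - 4*m + 3) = (m - 3)*(m - 2)*(m - 1)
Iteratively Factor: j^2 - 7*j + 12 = (j - 3)*(j - 4)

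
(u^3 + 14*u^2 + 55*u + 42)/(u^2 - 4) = (u^3 + 14*u^2 + 55*u + 42)/(u^2 - 4)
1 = 1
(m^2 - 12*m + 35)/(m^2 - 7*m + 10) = (m - 7)/(m - 2)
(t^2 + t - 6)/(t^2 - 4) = (t + 3)/(t + 2)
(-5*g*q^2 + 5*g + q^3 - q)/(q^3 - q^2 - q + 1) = (-5*g + q)/(q - 1)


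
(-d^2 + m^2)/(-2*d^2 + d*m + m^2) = (d + m)/(2*d + m)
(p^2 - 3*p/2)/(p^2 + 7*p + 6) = p*(2*p - 3)/(2*(p^2 + 7*p + 6))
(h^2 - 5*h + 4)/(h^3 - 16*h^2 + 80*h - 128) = (h - 1)/(h^2 - 12*h + 32)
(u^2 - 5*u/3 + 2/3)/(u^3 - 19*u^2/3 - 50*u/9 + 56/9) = 3*(u - 1)/(3*u^2 - 17*u - 28)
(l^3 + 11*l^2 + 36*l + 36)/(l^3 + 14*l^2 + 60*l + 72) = (l + 3)/(l + 6)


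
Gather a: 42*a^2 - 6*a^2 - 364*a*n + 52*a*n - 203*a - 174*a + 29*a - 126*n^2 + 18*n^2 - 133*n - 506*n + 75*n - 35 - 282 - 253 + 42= 36*a^2 + a*(-312*n - 348) - 108*n^2 - 564*n - 528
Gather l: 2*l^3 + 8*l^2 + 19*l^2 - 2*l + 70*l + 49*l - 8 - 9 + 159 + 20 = 2*l^3 + 27*l^2 + 117*l + 162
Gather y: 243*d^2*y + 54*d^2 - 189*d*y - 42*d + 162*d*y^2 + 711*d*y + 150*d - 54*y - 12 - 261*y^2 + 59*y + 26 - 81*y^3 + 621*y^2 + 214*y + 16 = 54*d^2 + 108*d - 81*y^3 + y^2*(162*d + 360) + y*(243*d^2 + 522*d + 219) + 30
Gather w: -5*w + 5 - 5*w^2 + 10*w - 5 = -5*w^2 + 5*w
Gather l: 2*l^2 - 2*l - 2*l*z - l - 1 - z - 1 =2*l^2 + l*(-2*z - 3) - z - 2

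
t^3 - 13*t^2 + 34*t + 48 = (t - 8)*(t - 6)*(t + 1)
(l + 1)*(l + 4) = l^2 + 5*l + 4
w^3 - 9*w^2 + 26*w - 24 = (w - 4)*(w - 3)*(w - 2)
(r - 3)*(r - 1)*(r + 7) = r^3 + 3*r^2 - 25*r + 21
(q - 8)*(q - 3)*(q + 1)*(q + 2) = q^4 - 8*q^3 - 7*q^2 + 50*q + 48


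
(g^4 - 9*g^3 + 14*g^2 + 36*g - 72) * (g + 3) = g^5 - 6*g^4 - 13*g^3 + 78*g^2 + 36*g - 216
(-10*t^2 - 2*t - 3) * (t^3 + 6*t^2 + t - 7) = -10*t^5 - 62*t^4 - 25*t^3 + 50*t^2 + 11*t + 21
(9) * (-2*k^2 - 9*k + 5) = -18*k^2 - 81*k + 45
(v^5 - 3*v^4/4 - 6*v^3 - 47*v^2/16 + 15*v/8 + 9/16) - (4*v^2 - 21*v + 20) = v^5 - 3*v^4/4 - 6*v^3 - 111*v^2/16 + 183*v/8 - 311/16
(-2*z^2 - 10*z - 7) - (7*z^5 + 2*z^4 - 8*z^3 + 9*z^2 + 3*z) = -7*z^5 - 2*z^4 + 8*z^3 - 11*z^2 - 13*z - 7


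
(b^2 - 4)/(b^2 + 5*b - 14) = (b + 2)/(b + 7)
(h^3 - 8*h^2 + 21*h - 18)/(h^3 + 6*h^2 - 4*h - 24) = (h^2 - 6*h + 9)/(h^2 + 8*h + 12)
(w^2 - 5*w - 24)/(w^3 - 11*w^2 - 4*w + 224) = (w + 3)/(w^2 - 3*w - 28)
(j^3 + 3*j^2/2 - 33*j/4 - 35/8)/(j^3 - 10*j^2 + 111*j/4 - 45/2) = (4*j^2 + 16*j + 7)/(2*(2*j^2 - 15*j + 18))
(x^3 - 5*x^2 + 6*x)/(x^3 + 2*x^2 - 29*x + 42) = x/(x + 7)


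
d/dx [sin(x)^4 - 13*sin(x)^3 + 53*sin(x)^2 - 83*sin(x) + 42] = (4*sin(x)^3 - 39*sin(x)^2 + 106*sin(x) - 83)*cos(x)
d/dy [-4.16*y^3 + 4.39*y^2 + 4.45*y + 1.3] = -12.48*y^2 + 8.78*y + 4.45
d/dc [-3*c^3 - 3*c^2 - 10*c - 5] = -9*c^2 - 6*c - 10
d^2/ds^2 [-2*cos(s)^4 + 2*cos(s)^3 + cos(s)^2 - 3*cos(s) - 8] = 3*cos(s)/2 + 8*cos(2*s)^2 + 2*cos(2*s) - 9*cos(3*s)/2 - 4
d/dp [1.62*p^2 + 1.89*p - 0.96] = 3.24*p + 1.89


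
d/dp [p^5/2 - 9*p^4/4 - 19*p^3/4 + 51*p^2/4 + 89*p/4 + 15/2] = 5*p^4/2 - 9*p^3 - 57*p^2/4 + 51*p/2 + 89/4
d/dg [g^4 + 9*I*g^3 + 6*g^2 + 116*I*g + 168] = 4*g^3 + 27*I*g^2 + 12*g + 116*I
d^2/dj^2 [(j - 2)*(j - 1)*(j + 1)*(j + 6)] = 12*j^2 + 24*j - 26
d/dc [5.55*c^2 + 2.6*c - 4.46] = 11.1*c + 2.6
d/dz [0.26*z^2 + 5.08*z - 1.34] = 0.52*z + 5.08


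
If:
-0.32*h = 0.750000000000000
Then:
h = -2.34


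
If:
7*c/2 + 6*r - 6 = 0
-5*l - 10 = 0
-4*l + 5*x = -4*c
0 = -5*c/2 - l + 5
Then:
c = 14/5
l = -2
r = -19/30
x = -96/25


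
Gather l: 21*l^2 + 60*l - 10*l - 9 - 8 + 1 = 21*l^2 + 50*l - 16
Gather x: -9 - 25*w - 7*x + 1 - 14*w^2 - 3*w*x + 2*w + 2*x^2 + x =-14*w^2 - 23*w + 2*x^2 + x*(-3*w - 6) - 8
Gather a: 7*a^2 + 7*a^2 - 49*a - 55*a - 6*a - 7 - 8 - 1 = 14*a^2 - 110*a - 16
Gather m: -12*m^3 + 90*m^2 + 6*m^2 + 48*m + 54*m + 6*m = -12*m^3 + 96*m^2 + 108*m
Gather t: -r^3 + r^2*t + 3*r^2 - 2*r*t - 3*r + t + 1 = -r^3 + 3*r^2 - 3*r + t*(r^2 - 2*r + 1) + 1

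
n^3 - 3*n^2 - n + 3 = (n - 3)*(n - 1)*(n + 1)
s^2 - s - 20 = (s - 5)*(s + 4)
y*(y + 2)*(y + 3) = y^3 + 5*y^2 + 6*y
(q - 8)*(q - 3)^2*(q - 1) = q^4 - 15*q^3 + 71*q^2 - 129*q + 72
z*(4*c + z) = 4*c*z + z^2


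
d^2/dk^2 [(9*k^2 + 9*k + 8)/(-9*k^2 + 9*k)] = 4*(-9*k^3 - 12*k^2 + 12*k - 4)/(9*k^3*(k^3 - 3*k^2 + 3*k - 1))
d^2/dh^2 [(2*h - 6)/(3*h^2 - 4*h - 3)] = 4*((13 - 9*h)*(-3*h^2 + 4*h + 3) - 4*(h - 3)*(3*h - 2)^2)/(-3*h^2 + 4*h + 3)^3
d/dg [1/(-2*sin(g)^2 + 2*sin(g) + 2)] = (2*sin(g) - 1)*cos(g)/(2*(sin(g) + cos(g)^2)^2)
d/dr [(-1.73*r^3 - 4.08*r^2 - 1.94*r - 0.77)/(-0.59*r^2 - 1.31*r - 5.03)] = (1.0207*r^4 + 4.5326*r^3 + 30.3059*r^2 + 40.1362*r + 8.7495)/(0.3481*r^4 + 1.5458*r^3 + 7.6515*r^2 + 13.1786*r + 25.3009)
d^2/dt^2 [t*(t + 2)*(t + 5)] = 6*t + 14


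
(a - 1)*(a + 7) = a^2 + 6*a - 7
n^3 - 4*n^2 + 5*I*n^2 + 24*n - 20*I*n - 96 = (n - 4)*(n - 3*I)*(n + 8*I)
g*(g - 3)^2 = g^3 - 6*g^2 + 9*g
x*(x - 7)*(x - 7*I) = x^3 - 7*x^2 - 7*I*x^2 + 49*I*x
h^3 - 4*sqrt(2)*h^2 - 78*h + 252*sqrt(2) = (h - 7*sqrt(2))*(h - 3*sqrt(2))*(h + 6*sqrt(2))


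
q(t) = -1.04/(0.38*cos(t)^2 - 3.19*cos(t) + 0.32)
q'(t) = -1.04*(0.76*sin(t)*cos(t) - 3.19*sin(t))/(0.38*cos(t)^2 - 3.19*cos(t) + 0.32)^2 = (3.3176 - 0.7904*cos(t))*sin(t)/(0.38*cos(t)^2 - 3.19*cos(t) + 0.32)^2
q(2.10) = -0.51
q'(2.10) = 0.78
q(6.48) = 0.43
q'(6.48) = 0.08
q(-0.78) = 0.59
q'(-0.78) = -0.63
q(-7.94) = -1.74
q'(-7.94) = -9.47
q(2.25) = -0.42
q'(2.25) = 0.48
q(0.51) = 0.48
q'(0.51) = 0.27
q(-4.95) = 2.54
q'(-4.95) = 18.12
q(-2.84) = -0.28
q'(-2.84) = -0.09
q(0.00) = 0.42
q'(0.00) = 0.00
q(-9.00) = -0.29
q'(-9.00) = -0.13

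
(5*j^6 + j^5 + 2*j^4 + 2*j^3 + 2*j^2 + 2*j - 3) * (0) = 0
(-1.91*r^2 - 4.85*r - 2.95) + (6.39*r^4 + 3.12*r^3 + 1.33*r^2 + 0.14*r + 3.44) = 6.39*r^4 + 3.12*r^3 - 0.58*r^2 - 4.71*r + 0.49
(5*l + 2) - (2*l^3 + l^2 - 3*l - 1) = -2*l^3 - l^2 + 8*l + 3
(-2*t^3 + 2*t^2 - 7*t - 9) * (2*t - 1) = -4*t^4 + 6*t^3 - 16*t^2 - 11*t + 9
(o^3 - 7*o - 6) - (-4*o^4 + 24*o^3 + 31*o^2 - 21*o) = 4*o^4 - 23*o^3 - 31*o^2 + 14*o - 6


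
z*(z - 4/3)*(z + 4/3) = z^3 - 16*z/9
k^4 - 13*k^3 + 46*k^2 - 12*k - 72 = (k - 6)^2*(k - 2)*(k + 1)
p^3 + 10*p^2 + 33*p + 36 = (p + 3)^2*(p + 4)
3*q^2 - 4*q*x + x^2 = (-3*q + x)*(-q + x)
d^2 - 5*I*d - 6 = (d - 3*I)*(d - 2*I)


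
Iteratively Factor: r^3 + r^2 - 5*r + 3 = (r + 3)*(r^2 - 2*r + 1) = (r - 1)*(r + 3)*(r - 1)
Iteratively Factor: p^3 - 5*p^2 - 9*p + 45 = (p - 3)*(p^2 - 2*p - 15) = (p - 3)*(p + 3)*(p - 5)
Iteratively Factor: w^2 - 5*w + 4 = (w - 1)*(w - 4)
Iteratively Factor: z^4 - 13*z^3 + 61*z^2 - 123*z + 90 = (z - 2)*(z^3 - 11*z^2 + 39*z - 45) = (z - 5)*(z - 2)*(z^2 - 6*z + 9) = (z - 5)*(z - 3)*(z - 2)*(z - 3)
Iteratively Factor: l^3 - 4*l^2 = (l - 4)*(l^2) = l*(l - 4)*(l)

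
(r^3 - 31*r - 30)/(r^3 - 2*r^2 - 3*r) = (r^2 - r - 30)/(r*(r - 3))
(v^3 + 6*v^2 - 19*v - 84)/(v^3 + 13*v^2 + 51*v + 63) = (v - 4)/(v + 3)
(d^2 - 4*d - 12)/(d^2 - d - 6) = (d - 6)/(d - 3)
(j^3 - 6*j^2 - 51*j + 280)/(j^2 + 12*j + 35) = (j^2 - 13*j + 40)/(j + 5)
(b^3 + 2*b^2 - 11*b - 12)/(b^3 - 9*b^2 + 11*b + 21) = (b + 4)/(b - 7)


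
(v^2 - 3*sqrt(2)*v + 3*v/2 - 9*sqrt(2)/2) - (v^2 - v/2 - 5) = -3*sqrt(2)*v + 2*v - 9*sqrt(2)/2 + 5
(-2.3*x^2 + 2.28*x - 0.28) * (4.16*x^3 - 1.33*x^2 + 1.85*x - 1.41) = -9.568*x^5 + 12.5438*x^4 - 8.4522*x^3 + 7.8334*x^2 - 3.7328*x + 0.3948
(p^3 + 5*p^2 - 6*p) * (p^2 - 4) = p^5 + 5*p^4 - 10*p^3 - 20*p^2 + 24*p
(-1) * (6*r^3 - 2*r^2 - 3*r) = -6*r^3 + 2*r^2 + 3*r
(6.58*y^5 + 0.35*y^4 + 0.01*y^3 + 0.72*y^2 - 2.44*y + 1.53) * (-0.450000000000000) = -2.961*y^5 - 0.1575*y^4 - 0.0045*y^3 - 0.324*y^2 + 1.098*y - 0.6885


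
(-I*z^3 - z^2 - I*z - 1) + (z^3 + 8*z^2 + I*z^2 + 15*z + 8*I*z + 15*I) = z^3 - I*z^3 + 7*z^2 + I*z^2 + 15*z + 7*I*z - 1 + 15*I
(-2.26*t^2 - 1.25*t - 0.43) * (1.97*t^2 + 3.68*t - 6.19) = -4.4522*t^4 - 10.7793*t^3 + 8.5423*t^2 + 6.1551*t + 2.6617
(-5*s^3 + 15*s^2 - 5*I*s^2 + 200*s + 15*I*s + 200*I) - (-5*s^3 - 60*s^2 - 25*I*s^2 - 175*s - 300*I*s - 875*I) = 75*s^2 + 20*I*s^2 + 375*s + 315*I*s + 1075*I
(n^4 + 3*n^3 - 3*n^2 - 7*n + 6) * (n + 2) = n^5 + 5*n^4 + 3*n^3 - 13*n^2 - 8*n + 12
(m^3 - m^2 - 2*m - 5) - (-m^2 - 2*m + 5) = m^3 - 10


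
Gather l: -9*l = -9*l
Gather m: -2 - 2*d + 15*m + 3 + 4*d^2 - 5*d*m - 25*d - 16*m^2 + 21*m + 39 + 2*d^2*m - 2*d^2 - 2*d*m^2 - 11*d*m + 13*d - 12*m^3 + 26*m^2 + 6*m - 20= 2*d^2 - 14*d - 12*m^3 + m^2*(10 - 2*d) + m*(2*d^2 - 16*d + 42) + 20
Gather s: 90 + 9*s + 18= 9*s + 108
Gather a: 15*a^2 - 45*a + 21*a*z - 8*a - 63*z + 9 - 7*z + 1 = 15*a^2 + a*(21*z - 53) - 70*z + 10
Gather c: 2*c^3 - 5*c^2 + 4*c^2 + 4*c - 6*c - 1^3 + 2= 2*c^3 - c^2 - 2*c + 1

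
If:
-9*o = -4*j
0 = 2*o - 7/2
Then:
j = 63/16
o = 7/4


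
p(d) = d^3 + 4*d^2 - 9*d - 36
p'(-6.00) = 51.00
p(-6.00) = -54.00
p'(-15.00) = 546.00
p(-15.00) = -2376.00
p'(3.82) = 65.34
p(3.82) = 43.73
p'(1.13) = 3.87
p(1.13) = -39.62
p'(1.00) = 2.00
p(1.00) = -40.00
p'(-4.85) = 22.77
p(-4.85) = -12.34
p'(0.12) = -8.00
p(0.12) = -37.02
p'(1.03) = 2.42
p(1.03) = -39.93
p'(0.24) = -6.91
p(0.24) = -37.92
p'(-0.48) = -12.15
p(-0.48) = -30.87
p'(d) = 3*d^2 + 8*d - 9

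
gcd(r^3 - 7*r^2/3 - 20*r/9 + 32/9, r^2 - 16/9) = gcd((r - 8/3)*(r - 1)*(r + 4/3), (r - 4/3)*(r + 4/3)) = r + 4/3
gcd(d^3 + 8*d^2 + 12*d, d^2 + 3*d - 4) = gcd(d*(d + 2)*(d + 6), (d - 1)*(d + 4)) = 1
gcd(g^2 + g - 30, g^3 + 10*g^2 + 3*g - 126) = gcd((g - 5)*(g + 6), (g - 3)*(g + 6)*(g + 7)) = g + 6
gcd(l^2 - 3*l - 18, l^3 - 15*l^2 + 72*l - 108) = l - 6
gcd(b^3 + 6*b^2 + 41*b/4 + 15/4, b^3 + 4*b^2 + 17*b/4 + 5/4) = b^2 + 3*b + 5/4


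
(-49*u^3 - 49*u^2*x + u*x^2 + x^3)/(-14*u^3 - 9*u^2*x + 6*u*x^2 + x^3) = (-7*u + x)/(-2*u + x)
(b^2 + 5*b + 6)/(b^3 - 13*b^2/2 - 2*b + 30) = 2*(b + 3)/(2*b^2 - 17*b + 30)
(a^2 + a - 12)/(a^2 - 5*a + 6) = (a + 4)/(a - 2)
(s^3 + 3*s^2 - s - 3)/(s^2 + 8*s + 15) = (s^2 - 1)/(s + 5)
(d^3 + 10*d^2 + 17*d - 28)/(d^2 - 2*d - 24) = (d^2 + 6*d - 7)/(d - 6)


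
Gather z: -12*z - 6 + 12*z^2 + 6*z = 12*z^2 - 6*z - 6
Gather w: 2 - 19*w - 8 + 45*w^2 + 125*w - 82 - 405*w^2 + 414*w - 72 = -360*w^2 + 520*w - 160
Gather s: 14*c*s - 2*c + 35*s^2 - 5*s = -2*c + 35*s^2 + s*(14*c - 5)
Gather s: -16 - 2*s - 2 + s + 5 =-s - 13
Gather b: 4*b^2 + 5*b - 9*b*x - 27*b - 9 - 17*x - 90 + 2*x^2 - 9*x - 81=4*b^2 + b*(-9*x - 22) + 2*x^2 - 26*x - 180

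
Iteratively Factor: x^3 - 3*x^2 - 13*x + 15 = (x - 5)*(x^2 + 2*x - 3) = (x - 5)*(x - 1)*(x + 3)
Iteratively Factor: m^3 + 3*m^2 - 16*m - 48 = (m - 4)*(m^2 + 7*m + 12) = (m - 4)*(m + 3)*(m + 4)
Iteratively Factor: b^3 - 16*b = (b)*(b^2 - 16) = b*(b - 4)*(b + 4)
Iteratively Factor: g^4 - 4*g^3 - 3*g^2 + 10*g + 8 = (g - 2)*(g^3 - 2*g^2 - 7*g - 4) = (g - 2)*(g + 1)*(g^2 - 3*g - 4) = (g - 2)*(g + 1)^2*(g - 4)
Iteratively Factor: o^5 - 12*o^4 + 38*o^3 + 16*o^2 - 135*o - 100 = (o - 4)*(o^4 - 8*o^3 + 6*o^2 + 40*o + 25) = (o - 4)*(o + 1)*(o^3 - 9*o^2 + 15*o + 25) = (o - 4)*(o + 1)^2*(o^2 - 10*o + 25) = (o - 5)*(o - 4)*(o + 1)^2*(o - 5)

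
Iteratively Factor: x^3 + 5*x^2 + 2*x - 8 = (x + 2)*(x^2 + 3*x - 4) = (x + 2)*(x + 4)*(x - 1)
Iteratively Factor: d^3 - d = (d)*(d^2 - 1) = d*(d + 1)*(d - 1)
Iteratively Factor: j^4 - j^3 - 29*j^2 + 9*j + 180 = (j + 4)*(j^3 - 5*j^2 - 9*j + 45) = (j + 3)*(j + 4)*(j^2 - 8*j + 15) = (j - 5)*(j + 3)*(j + 4)*(j - 3)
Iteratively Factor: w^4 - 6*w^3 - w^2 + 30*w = (w - 5)*(w^3 - w^2 - 6*w) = w*(w - 5)*(w^2 - w - 6) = w*(w - 5)*(w + 2)*(w - 3)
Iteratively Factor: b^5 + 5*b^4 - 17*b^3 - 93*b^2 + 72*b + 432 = (b - 3)*(b^4 + 8*b^3 + 7*b^2 - 72*b - 144) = (b - 3)*(b + 4)*(b^3 + 4*b^2 - 9*b - 36) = (b - 3)*(b + 3)*(b + 4)*(b^2 + b - 12) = (b - 3)*(b + 3)*(b + 4)^2*(b - 3)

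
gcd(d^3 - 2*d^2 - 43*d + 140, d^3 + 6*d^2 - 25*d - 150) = d - 5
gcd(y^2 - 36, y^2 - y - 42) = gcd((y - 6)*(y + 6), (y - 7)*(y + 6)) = y + 6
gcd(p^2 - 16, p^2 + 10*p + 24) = p + 4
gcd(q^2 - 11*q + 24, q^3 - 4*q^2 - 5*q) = 1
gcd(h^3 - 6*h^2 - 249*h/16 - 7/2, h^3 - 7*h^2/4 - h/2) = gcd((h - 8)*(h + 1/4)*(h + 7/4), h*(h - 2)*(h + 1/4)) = h + 1/4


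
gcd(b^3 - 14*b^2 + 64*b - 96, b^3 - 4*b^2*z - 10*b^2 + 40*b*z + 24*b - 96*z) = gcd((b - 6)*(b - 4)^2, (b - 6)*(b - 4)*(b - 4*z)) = b^2 - 10*b + 24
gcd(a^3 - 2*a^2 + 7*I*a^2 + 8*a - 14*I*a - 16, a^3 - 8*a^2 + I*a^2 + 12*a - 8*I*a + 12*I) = a - 2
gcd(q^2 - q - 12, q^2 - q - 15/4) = 1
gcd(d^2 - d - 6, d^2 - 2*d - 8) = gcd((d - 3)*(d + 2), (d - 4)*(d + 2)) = d + 2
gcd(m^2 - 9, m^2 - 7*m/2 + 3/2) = m - 3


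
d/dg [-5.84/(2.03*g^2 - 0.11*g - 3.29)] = (23.7104*g - 0.6424)/(-2.03*g^2 + 0.11*g + 3.29)^2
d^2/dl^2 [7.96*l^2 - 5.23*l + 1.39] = 15.9200000000000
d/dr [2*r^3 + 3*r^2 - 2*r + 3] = 6*r^2 + 6*r - 2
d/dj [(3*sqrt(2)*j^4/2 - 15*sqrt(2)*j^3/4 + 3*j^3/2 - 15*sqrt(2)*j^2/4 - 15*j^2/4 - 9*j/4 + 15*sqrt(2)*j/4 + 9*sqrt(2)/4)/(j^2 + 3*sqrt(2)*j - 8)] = 3*(4*sqrt(2)*j^5 - 5*sqrt(2)*j^4 + 38*j^4 - 52*sqrt(2)*j^3 - 60*j^3 - 75*j^2 + 100*sqrt(2)*j^2 + 80*j + 74*sqrt(2)*j - 40*sqrt(2) + 6)/(4*(j^4 + 6*sqrt(2)*j^3 + 2*j^2 - 48*sqrt(2)*j + 64))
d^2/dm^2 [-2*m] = 0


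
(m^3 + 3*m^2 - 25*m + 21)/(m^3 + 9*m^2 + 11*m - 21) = (m - 3)/(m + 3)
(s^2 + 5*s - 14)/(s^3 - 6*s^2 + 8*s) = (s + 7)/(s*(s - 4))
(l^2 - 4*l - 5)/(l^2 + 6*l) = (l^2 - 4*l - 5)/(l*(l + 6))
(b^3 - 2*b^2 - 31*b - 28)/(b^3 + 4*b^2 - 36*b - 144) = (b^2 - 6*b - 7)/(b^2 - 36)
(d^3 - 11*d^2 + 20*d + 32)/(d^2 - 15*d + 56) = (d^2 - 3*d - 4)/(d - 7)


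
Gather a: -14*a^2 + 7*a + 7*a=-14*a^2 + 14*a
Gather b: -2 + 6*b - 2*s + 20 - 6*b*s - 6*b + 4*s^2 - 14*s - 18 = -6*b*s + 4*s^2 - 16*s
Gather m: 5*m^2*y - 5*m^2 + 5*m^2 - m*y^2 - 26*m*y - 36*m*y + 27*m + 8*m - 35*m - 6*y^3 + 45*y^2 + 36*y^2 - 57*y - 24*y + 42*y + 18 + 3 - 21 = 5*m^2*y + m*(-y^2 - 62*y) - 6*y^3 + 81*y^2 - 39*y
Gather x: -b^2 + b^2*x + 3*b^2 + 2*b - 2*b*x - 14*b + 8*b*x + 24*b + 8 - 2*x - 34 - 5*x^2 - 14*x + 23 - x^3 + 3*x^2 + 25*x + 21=2*b^2 + 12*b - x^3 - 2*x^2 + x*(b^2 + 6*b + 9) + 18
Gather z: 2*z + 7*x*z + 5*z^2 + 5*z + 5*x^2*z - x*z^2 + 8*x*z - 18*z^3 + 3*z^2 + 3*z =-18*z^3 + z^2*(8 - x) + z*(5*x^2 + 15*x + 10)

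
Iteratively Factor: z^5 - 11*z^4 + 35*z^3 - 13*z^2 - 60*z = (z - 5)*(z^4 - 6*z^3 + 5*z^2 + 12*z) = (z - 5)*(z + 1)*(z^3 - 7*z^2 + 12*z) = (z - 5)*(z - 3)*(z + 1)*(z^2 - 4*z) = (z - 5)*(z - 4)*(z - 3)*(z + 1)*(z)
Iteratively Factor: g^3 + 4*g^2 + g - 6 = (g + 3)*(g^2 + g - 2) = (g + 2)*(g + 3)*(g - 1)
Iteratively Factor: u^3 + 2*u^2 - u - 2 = (u + 1)*(u^2 + u - 2) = (u - 1)*(u + 1)*(u + 2)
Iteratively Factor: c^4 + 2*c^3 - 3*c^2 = (c)*(c^3 + 2*c^2 - 3*c) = c^2*(c^2 + 2*c - 3) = c^2*(c + 3)*(c - 1)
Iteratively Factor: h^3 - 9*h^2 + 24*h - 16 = (h - 1)*(h^2 - 8*h + 16) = (h - 4)*(h - 1)*(h - 4)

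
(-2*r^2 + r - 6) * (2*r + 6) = -4*r^3 - 10*r^2 - 6*r - 36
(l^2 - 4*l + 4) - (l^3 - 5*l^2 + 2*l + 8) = -l^3 + 6*l^2 - 6*l - 4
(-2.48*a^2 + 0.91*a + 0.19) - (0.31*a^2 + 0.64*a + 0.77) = -2.79*a^2 + 0.27*a - 0.58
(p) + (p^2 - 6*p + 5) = p^2 - 5*p + 5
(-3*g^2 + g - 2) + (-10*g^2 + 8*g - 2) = -13*g^2 + 9*g - 4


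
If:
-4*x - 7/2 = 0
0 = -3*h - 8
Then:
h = -8/3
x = -7/8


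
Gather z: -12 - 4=-16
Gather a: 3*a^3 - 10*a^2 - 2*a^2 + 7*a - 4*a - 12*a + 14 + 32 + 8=3*a^3 - 12*a^2 - 9*a + 54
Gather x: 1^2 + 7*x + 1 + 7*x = 14*x + 2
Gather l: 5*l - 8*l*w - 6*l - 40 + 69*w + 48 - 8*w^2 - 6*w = l*(-8*w - 1) - 8*w^2 + 63*w + 8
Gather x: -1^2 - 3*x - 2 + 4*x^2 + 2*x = 4*x^2 - x - 3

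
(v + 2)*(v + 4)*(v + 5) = v^3 + 11*v^2 + 38*v + 40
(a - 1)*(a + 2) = a^2 + a - 2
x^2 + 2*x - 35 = (x - 5)*(x + 7)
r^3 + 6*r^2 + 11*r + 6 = (r + 1)*(r + 2)*(r + 3)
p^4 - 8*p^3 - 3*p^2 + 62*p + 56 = (p - 7)*(p - 4)*(p + 1)*(p + 2)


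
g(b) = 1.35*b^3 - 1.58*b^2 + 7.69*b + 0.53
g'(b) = 4.05*b^2 - 3.16*b + 7.69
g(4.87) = 156.43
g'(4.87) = 88.35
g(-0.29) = -1.87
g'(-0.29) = 8.95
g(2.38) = 28.08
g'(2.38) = 23.11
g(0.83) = 6.60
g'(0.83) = 7.86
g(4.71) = 142.76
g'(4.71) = 82.65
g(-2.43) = -46.86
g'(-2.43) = 39.28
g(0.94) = 7.48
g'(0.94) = 8.30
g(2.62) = 34.11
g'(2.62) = 27.21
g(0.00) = 0.53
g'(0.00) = 7.69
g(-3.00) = -73.21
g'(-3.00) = 53.62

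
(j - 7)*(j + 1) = j^2 - 6*j - 7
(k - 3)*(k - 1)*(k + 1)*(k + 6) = k^4 + 3*k^3 - 19*k^2 - 3*k + 18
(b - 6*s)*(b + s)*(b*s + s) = b^3*s - 5*b^2*s^2 + b^2*s - 6*b*s^3 - 5*b*s^2 - 6*s^3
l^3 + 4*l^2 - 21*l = l*(l - 3)*(l + 7)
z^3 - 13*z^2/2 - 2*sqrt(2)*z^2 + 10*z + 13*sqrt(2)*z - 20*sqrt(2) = (z - 4)*(z - 5/2)*(z - 2*sqrt(2))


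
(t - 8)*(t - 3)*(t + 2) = t^3 - 9*t^2 + 2*t + 48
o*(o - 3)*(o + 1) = o^3 - 2*o^2 - 3*o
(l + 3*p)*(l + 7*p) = l^2 + 10*l*p + 21*p^2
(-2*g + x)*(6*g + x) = -12*g^2 + 4*g*x + x^2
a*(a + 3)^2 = a^3 + 6*a^2 + 9*a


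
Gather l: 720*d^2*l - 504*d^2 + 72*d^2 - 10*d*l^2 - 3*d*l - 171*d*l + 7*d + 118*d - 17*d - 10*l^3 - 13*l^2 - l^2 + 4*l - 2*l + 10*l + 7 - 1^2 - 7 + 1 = -432*d^2 + 108*d - 10*l^3 + l^2*(-10*d - 14) + l*(720*d^2 - 174*d + 12)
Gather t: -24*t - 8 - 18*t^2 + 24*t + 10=2 - 18*t^2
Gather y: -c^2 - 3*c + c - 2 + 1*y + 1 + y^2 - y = -c^2 - 2*c + y^2 - 1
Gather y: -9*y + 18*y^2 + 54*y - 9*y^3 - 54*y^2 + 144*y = -9*y^3 - 36*y^2 + 189*y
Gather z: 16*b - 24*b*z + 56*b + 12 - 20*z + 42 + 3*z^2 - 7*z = 72*b + 3*z^2 + z*(-24*b - 27) + 54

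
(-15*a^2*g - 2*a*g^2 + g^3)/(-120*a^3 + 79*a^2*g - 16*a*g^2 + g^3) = g*(3*a + g)/(24*a^2 - 11*a*g + g^2)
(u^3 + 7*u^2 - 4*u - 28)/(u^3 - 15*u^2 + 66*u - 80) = (u^2 + 9*u + 14)/(u^2 - 13*u + 40)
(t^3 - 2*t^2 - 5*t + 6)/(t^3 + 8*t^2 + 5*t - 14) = (t - 3)/(t + 7)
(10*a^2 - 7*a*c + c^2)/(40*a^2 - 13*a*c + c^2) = (2*a - c)/(8*a - c)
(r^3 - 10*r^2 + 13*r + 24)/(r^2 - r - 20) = (-r^3 + 10*r^2 - 13*r - 24)/(-r^2 + r + 20)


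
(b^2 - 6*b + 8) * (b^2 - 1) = b^4 - 6*b^3 + 7*b^2 + 6*b - 8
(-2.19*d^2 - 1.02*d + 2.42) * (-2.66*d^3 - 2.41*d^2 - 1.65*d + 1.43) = 5.8254*d^5 + 7.9911*d^4 - 0.3655*d^3 - 7.2809*d^2 - 5.4516*d + 3.4606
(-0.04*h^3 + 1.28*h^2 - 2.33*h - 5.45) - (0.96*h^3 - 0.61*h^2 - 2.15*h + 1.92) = -1.0*h^3 + 1.89*h^2 - 0.18*h - 7.37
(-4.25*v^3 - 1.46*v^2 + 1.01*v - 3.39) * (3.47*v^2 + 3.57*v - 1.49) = -14.7475*v^5 - 20.2387*v^4 + 4.625*v^3 - 5.9822*v^2 - 13.6072*v + 5.0511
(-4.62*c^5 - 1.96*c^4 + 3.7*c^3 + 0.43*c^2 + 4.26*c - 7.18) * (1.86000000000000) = -8.5932*c^5 - 3.6456*c^4 + 6.882*c^3 + 0.7998*c^2 + 7.9236*c - 13.3548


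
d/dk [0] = 0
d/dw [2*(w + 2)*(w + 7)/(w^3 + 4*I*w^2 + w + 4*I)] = 2*(-(w + 2)*(w + 7)*(3*w^2 + 8*I*w + 1) + (2*w + 9)*(w^3 + 4*I*w^2 + w + 4*I))/(w^3 + 4*I*w^2 + w + 4*I)^2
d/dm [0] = 0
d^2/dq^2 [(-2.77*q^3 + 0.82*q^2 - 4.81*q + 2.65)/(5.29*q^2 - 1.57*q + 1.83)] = (1.13686837721616e-13*q^5 - 215.610818*q^3 + 445.069068*q^2 + 91.6720139999999*q - 60.390766)/(148.035889*q^6 - 131.805111*q^5 + 192.750672*q^4 - 95.062087*q^3 + 66.679344*q^2 - 15.773319*q + 6.128487)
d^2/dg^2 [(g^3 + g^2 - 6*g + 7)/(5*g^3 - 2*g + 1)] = 2*(25*g^6 - 420*g^5 + 1050*g^4 - 91*g^3 - 36*g^2 - 102*g + 17)/(125*g^9 - 150*g^7 + 75*g^6 + 60*g^5 - 60*g^4 + 7*g^3 + 12*g^2 - 6*g + 1)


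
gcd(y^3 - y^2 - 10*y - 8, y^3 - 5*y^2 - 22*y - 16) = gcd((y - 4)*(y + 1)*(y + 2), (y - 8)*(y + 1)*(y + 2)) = y^2 + 3*y + 2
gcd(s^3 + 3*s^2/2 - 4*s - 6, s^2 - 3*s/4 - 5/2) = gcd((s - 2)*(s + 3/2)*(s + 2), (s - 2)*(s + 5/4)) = s - 2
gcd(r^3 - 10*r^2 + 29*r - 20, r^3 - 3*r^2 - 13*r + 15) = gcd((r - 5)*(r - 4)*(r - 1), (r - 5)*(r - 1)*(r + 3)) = r^2 - 6*r + 5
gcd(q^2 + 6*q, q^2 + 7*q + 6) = q + 6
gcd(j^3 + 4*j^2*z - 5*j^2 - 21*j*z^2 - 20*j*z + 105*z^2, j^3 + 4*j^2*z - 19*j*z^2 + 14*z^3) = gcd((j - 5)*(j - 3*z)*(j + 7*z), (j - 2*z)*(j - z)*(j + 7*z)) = j + 7*z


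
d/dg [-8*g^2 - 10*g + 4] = -16*g - 10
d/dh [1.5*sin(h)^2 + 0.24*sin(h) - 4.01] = (3.0*sin(h) + 0.24)*cos(h)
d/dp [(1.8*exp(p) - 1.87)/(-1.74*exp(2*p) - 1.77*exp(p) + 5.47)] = (3.132*exp(2*p) - 6.5076*exp(p) + 6.5361)*exp(p)/(3.0276*exp(4*p) + 6.1596*exp(3*p) - 15.9027*exp(2*p) - 19.3638*exp(p) + 29.9209)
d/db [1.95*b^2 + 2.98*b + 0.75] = 3.9*b + 2.98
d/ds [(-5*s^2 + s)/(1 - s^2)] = (s^2 - 10*s + 1)/(s^4 - 2*s^2 + 1)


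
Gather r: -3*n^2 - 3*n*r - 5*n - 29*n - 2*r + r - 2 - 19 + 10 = -3*n^2 - 34*n + r*(-3*n - 1) - 11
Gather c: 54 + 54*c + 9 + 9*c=63*c + 63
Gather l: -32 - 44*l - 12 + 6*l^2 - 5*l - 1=6*l^2 - 49*l - 45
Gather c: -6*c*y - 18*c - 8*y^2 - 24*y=c*(-6*y - 18) - 8*y^2 - 24*y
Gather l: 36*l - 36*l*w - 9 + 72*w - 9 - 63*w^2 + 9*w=l*(36 - 36*w) - 63*w^2 + 81*w - 18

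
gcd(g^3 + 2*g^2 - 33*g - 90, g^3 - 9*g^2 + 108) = g^2 - 3*g - 18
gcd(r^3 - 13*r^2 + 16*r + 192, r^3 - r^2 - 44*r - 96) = r^2 - 5*r - 24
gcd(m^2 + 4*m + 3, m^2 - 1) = m + 1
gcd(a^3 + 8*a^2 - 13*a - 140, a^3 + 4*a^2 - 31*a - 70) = a + 7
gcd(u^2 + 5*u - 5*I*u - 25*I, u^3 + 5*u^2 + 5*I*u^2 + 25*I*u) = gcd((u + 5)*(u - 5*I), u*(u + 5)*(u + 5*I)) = u + 5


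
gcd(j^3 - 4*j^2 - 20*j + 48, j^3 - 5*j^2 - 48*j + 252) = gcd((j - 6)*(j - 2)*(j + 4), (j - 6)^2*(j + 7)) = j - 6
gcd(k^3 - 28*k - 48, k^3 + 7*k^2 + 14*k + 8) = k^2 + 6*k + 8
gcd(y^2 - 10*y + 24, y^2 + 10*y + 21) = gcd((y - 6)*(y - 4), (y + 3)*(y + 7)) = 1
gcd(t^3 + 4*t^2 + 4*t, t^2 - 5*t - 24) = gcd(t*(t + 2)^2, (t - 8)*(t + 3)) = 1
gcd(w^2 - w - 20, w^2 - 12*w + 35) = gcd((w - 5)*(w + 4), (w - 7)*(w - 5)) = w - 5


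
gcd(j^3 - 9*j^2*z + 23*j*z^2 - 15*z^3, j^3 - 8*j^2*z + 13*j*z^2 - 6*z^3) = -j + z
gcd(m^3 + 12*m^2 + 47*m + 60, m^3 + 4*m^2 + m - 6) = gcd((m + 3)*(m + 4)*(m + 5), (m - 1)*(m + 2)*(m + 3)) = m + 3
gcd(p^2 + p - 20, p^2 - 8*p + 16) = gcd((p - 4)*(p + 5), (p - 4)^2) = p - 4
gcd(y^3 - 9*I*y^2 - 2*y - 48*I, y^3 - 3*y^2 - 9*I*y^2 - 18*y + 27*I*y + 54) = y - 3*I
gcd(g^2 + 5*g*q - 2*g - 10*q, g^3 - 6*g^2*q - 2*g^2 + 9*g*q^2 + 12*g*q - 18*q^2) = g - 2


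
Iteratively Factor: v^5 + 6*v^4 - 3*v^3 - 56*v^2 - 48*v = (v + 4)*(v^4 + 2*v^3 - 11*v^2 - 12*v) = (v + 1)*(v + 4)*(v^3 + v^2 - 12*v) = (v + 1)*(v + 4)^2*(v^2 - 3*v) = (v - 3)*(v + 1)*(v + 4)^2*(v)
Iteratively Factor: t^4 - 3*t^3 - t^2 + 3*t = (t - 3)*(t^3 - t) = (t - 3)*(t + 1)*(t^2 - t) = (t - 3)*(t - 1)*(t + 1)*(t)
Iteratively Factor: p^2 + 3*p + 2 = (p + 2)*(p + 1)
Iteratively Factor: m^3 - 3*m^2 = (m)*(m^2 - 3*m) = m*(m - 3)*(m)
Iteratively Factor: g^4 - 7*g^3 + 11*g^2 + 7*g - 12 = (g - 3)*(g^3 - 4*g^2 - g + 4) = (g - 3)*(g + 1)*(g^2 - 5*g + 4) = (g - 3)*(g - 1)*(g + 1)*(g - 4)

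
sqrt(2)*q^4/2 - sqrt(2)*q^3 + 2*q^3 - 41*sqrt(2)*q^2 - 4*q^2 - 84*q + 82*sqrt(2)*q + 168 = (q - 2)*(q - 6*sqrt(2))*(q + 7*sqrt(2))*(sqrt(2)*q/2 + 1)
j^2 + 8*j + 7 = (j + 1)*(j + 7)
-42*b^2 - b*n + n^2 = (-7*b + n)*(6*b + n)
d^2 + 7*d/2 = d*(d + 7/2)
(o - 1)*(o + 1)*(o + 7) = o^3 + 7*o^2 - o - 7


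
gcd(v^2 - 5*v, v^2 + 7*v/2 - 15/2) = 1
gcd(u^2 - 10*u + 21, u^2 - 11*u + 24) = u - 3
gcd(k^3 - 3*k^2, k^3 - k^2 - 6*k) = k^2 - 3*k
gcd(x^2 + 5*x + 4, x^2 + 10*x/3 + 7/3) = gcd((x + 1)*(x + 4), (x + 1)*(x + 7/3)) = x + 1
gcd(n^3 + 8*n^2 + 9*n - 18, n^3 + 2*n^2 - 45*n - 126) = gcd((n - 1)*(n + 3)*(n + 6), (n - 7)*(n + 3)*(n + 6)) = n^2 + 9*n + 18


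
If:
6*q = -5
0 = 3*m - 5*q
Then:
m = -25/18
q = -5/6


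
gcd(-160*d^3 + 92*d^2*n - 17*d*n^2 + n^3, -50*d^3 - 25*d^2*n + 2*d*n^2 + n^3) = 5*d - n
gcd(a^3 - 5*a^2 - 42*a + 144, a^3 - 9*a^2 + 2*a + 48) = a^2 - 11*a + 24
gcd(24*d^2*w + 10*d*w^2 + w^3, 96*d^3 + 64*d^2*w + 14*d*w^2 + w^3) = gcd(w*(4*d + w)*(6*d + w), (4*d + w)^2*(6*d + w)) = 24*d^2 + 10*d*w + w^2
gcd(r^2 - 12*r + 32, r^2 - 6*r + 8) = r - 4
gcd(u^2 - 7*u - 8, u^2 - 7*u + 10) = 1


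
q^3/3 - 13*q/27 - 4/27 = (q/3 + 1/3)*(q - 4/3)*(q + 1/3)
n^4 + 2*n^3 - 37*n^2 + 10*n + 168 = (n - 4)*(n - 3)*(n + 2)*(n + 7)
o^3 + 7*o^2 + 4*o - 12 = (o - 1)*(o + 2)*(o + 6)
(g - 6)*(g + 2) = g^2 - 4*g - 12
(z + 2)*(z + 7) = z^2 + 9*z + 14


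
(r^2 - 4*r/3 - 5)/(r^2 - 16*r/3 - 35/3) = (r - 3)/(r - 7)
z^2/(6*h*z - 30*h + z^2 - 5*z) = z^2/(6*h*z - 30*h + z^2 - 5*z)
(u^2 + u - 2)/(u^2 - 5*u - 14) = (u - 1)/(u - 7)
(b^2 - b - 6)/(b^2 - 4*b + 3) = (b + 2)/(b - 1)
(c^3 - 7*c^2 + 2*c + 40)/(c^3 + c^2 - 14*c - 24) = (c - 5)/(c + 3)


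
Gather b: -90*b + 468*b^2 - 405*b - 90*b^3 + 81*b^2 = -90*b^3 + 549*b^2 - 495*b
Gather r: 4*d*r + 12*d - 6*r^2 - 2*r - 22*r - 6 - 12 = 12*d - 6*r^2 + r*(4*d - 24) - 18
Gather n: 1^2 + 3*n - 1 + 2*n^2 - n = 2*n^2 + 2*n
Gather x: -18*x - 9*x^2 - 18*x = -9*x^2 - 36*x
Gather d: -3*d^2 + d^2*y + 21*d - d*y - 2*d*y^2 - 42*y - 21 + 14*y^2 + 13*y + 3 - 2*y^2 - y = d^2*(y - 3) + d*(-2*y^2 - y + 21) + 12*y^2 - 30*y - 18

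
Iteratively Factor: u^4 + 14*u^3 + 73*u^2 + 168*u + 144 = (u + 4)*(u^3 + 10*u^2 + 33*u + 36) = (u + 3)*(u + 4)*(u^2 + 7*u + 12) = (u + 3)^2*(u + 4)*(u + 4)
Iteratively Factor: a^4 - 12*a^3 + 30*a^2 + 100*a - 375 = (a - 5)*(a^3 - 7*a^2 - 5*a + 75) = (a - 5)^2*(a^2 - 2*a - 15) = (a - 5)^3*(a + 3)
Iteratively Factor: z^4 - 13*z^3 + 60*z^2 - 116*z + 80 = (z - 2)*(z^3 - 11*z^2 + 38*z - 40) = (z - 5)*(z - 2)*(z^2 - 6*z + 8) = (z - 5)*(z - 4)*(z - 2)*(z - 2)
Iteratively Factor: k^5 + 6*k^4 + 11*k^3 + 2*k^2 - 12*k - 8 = (k + 1)*(k^4 + 5*k^3 + 6*k^2 - 4*k - 8) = (k + 1)*(k + 2)*(k^3 + 3*k^2 - 4) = (k - 1)*(k + 1)*(k + 2)*(k^2 + 4*k + 4) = (k - 1)*(k + 1)*(k + 2)^2*(k + 2)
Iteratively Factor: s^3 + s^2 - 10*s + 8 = (s + 4)*(s^2 - 3*s + 2) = (s - 1)*(s + 4)*(s - 2)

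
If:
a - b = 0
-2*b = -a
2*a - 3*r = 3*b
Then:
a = 0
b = 0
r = 0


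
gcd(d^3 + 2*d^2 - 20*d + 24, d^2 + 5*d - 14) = d - 2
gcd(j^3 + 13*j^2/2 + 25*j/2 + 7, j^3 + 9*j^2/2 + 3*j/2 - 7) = j^2 + 11*j/2 + 7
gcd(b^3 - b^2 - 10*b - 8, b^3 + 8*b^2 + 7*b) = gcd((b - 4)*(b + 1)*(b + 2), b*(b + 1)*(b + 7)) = b + 1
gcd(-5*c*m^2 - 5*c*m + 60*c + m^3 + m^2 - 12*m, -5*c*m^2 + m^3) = 5*c - m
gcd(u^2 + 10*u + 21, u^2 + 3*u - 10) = 1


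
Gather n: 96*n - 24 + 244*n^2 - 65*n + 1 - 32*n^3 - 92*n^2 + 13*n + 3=-32*n^3 + 152*n^2 + 44*n - 20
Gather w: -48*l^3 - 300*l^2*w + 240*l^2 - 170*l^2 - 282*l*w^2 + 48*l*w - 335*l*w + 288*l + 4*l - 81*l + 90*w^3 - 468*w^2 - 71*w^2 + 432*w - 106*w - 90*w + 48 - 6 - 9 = -48*l^3 + 70*l^2 + 211*l + 90*w^3 + w^2*(-282*l - 539) + w*(-300*l^2 - 287*l + 236) + 33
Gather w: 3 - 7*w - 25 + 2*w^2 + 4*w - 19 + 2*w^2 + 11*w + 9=4*w^2 + 8*w - 32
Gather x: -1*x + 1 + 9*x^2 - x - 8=9*x^2 - 2*x - 7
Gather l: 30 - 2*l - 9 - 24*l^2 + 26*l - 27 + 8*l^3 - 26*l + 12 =8*l^3 - 24*l^2 - 2*l + 6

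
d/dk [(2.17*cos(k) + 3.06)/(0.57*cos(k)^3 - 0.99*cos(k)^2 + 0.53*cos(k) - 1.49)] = (2.4738*cos(k)^3 + 3.0843*cos(k)^2 - 6.0588*cos(k) + 4.8551)*sin(k)/(0.3249*cos(k)^6 - 1.1286*cos(k)^5 + 1.5843*cos(k)^4 - 2.748*cos(k)^3 + 3.2311*cos(k)^2 - 1.5794*cos(k) + 2.2201)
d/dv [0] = 0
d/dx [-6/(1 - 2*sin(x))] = -12*cos(x)/(2*sin(x) - 1)^2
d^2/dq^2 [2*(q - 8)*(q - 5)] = 4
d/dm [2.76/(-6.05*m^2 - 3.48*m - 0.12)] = (33.396*m + 9.6048)/(6.05*m^2 + 3.48*m + 0.12)^2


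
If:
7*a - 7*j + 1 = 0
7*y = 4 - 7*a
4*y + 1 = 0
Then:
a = 23/28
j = 27/28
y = -1/4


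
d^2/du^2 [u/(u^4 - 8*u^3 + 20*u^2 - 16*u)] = 4*(3*u^2 - 20*u + 34)/(u^7 - 20*u^6 + 168*u^5 - 768*u^4 + 2064*u^3 - 3264*u^2 + 2816*u - 1024)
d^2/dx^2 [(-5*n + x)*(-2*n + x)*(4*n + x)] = -6*n + 6*x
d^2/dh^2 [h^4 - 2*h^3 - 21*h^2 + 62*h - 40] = 12*h^2 - 12*h - 42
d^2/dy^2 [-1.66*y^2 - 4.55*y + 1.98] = -3.32000000000000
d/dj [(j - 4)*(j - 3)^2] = (j - 3)*(3*j - 11)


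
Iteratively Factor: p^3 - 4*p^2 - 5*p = (p - 5)*(p^2 + p) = p*(p - 5)*(p + 1)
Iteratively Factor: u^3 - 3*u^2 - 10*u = (u - 5)*(u^2 + 2*u) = u*(u - 5)*(u + 2)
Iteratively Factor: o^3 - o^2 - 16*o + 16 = (o - 4)*(o^2 + 3*o - 4) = (o - 4)*(o - 1)*(o + 4)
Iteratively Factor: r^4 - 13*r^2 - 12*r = (r - 4)*(r^3 + 4*r^2 + 3*r) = (r - 4)*(r + 1)*(r^2 + 3*r) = (r - 4)*(r + 1)*(r + 3)*(r)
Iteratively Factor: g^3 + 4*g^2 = (g)*(g^2 + 4*g) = g^2*(g + 4)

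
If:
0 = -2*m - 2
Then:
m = -1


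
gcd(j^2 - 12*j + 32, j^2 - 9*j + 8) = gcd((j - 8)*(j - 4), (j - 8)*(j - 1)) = j - 8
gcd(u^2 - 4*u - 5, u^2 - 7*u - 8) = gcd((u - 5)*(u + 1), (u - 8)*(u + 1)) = u + 1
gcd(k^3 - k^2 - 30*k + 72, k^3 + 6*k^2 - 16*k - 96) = k^2 + 2*k - 24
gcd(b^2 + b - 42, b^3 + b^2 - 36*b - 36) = b - 6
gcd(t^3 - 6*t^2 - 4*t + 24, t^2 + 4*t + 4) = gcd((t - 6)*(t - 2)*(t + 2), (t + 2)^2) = t + 2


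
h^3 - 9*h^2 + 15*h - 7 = (h - 7)*(h - 1)^2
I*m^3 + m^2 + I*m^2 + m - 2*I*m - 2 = (m + 2)*(m - I)*(I*m - I)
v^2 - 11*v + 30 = (v - 6)*(v - 5)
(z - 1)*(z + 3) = z^2 + 2*z - 3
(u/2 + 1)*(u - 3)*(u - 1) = u^3/2 - u^2 - 5*u/2 + 3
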